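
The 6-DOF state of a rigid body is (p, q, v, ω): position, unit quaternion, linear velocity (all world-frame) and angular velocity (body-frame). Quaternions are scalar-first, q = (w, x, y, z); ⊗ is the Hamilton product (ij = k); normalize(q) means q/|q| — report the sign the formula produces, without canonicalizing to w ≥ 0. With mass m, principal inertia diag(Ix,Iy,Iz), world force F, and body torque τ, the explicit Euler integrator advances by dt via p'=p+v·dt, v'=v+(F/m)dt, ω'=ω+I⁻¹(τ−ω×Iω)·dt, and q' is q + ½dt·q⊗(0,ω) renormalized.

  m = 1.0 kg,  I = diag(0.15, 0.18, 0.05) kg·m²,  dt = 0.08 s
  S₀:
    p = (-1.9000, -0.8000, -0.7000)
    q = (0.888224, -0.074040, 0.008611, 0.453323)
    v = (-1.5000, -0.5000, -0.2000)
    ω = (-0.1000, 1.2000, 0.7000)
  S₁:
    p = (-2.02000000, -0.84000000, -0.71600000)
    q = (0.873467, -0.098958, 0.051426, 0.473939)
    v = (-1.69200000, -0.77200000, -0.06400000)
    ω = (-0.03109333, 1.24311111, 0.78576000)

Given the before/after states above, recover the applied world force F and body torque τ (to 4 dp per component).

F = (-2.4000, -3.4000, 1.7000)
τ = (0.0200, 0.0900, 0.0500)

Δω = ω₁−ω₀ = (0.06890667, 0.04311111, 0.08576000)
ω₀×(Iω₀) = (-0.1092, -0.0070, -0.0036)
τ = I·(Δω/dt) + ω₀×(Iω₀) = (0.0200, 0.0900, 0.0500)
v₁ − v₀ = (-0.19200000, -0.27200000, 0.13600000)
m·(v₁−v₀)/dt = (-2.4000, -3.4000, 1.7000)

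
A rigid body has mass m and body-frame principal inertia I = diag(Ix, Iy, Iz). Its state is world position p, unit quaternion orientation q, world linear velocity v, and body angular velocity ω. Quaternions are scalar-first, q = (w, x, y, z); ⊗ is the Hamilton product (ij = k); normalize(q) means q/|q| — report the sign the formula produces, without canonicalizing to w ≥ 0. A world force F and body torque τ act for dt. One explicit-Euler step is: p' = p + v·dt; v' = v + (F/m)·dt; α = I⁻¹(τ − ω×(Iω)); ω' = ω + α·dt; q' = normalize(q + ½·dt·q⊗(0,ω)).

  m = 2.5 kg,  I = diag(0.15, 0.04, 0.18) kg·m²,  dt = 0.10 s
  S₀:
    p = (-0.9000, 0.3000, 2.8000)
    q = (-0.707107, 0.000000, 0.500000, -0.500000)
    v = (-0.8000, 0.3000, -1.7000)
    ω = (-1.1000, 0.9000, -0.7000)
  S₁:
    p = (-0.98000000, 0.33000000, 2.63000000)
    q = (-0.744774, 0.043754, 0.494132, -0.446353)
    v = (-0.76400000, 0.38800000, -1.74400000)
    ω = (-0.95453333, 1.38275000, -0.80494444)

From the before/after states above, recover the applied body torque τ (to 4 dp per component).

τ = (0.1300, 0.1700, -0.0800)

ω₁ − ω₀ = (0.14546667, 0.48275000, -0.10494444)
ω₀×(Iω₀) = (-0.0882, -0.0231, 0.1089)
τ = I·(Δω/dt) + ω₀×(Iω₀) = (0.1300, 0.1700, -0.0800)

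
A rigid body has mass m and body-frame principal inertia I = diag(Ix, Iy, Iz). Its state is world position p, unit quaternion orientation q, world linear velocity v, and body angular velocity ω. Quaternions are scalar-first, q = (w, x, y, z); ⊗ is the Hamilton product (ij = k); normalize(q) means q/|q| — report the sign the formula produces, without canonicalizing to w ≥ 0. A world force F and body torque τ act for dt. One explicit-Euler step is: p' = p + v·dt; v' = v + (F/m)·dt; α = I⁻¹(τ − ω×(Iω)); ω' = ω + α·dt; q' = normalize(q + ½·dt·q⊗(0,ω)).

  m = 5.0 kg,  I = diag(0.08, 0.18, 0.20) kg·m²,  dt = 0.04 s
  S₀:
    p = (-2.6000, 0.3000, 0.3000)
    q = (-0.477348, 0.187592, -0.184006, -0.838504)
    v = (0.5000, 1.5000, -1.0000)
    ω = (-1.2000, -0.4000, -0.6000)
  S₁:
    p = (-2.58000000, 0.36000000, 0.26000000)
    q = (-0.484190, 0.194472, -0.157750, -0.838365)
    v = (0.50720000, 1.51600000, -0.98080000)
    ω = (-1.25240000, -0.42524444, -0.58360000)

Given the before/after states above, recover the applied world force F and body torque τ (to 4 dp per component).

Δω = ω₁−ω₀ = (-0.05240000, -0.02524444, 0.01640000)
precession coupling = (0.0048, -0.0864, 0.0480)
τ = I·(Δω/dt) + ω₀×(Iω₀) = (-0.1000, -0.2000, 0.1300)
velocity change Δv = (0.00720000, 0.01600000, 0.01920000)
m·(v₁−v₀)/dt = (0.9000, 2.0000, 2.4000)

F = (0.9000, 2.0000, 2.4000)
τ = (-0.1000, -0.2000, 0.1300)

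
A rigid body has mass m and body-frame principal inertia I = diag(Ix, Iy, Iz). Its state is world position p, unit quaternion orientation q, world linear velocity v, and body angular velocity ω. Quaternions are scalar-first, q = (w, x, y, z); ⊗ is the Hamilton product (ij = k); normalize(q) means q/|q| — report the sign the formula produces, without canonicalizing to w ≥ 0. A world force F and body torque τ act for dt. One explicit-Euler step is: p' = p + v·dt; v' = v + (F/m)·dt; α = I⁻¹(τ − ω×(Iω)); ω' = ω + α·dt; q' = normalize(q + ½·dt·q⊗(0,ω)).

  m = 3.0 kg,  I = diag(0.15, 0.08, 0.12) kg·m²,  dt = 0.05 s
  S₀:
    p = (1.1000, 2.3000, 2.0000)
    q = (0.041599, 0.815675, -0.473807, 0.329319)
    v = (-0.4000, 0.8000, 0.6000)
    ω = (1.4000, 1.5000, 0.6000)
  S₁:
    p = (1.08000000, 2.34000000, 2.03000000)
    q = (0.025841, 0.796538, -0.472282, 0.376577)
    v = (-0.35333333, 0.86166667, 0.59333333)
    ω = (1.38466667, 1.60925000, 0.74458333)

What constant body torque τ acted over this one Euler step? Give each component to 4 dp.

τ = (-0.0100, 0.2000, 0.2000)

rate change Δω = (-0.01533333, 0.10925000, 0.14458333)
ω₀×(Iω₀) = (0.0360, 0.0252, -0.1470)
applied torque τ = (-0.0100, 0.2000, 0.2000)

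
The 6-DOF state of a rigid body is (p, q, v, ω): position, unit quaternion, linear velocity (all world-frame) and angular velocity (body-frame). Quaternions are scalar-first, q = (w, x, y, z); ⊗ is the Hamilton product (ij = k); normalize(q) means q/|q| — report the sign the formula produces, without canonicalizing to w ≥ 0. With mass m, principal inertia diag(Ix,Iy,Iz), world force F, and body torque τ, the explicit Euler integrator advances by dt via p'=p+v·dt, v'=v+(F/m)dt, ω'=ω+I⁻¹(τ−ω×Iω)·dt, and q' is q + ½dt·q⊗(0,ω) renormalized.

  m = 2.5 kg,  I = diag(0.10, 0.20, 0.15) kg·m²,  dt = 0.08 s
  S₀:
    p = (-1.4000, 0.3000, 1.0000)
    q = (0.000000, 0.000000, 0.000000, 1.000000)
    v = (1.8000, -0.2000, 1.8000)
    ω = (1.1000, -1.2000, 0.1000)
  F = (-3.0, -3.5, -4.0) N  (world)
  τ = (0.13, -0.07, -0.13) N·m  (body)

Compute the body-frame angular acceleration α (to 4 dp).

ω×(Iω) gyroscopic = (0.0060, -0.0055, -0.1320)
(τ − ω×Iω)/I = (1.2400, -0.3225, 0.0133)

α = (1.2400, -0.3225, 0.0133)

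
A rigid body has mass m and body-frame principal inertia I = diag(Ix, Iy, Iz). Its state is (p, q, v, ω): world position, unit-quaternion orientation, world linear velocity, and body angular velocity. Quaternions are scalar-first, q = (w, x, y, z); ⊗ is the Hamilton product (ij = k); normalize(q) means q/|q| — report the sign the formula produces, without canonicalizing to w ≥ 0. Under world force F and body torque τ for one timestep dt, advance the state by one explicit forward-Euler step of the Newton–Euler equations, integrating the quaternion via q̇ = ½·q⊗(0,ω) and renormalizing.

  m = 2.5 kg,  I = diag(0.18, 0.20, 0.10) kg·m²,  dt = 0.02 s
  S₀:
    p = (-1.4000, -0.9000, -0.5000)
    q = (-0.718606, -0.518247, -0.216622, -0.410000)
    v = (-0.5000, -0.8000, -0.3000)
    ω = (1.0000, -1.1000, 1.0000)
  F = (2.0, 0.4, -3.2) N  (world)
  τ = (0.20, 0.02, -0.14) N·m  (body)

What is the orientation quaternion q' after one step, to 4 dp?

Hamilton product q⊗(0,ω) = (0.6899628, -1.3862280, 0.8987136, 0.0680877)
q + ½dt·q⊗(0,ω), renormalized = (-0.7116, -0.5320, -0.2076, -0.4093)

q' = (-0.7116, -0.5320, -0.2076, -0.4093)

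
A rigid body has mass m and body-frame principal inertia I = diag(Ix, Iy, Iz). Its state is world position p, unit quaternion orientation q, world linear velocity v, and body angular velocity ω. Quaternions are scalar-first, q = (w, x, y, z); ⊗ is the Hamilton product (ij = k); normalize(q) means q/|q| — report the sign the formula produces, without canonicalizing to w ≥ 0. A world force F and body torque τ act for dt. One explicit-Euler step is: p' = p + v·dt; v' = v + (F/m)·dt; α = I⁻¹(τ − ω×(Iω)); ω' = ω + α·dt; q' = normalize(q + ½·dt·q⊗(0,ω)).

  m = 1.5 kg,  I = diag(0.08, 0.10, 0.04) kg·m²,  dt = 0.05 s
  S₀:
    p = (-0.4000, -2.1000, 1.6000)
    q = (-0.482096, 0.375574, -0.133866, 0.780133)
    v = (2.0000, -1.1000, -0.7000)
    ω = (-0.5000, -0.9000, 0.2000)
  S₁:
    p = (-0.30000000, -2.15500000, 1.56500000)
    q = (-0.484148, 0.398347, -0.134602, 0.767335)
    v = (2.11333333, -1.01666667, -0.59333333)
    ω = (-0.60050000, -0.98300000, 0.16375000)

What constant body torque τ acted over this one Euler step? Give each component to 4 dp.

τ = (-0.1500, -0.1700, -0.0200)

rate change Δω = (-0.10050000, -0.08300000, -0.03625000)
I·α + gyro = (-0.1500, -0.1700, -0.0200)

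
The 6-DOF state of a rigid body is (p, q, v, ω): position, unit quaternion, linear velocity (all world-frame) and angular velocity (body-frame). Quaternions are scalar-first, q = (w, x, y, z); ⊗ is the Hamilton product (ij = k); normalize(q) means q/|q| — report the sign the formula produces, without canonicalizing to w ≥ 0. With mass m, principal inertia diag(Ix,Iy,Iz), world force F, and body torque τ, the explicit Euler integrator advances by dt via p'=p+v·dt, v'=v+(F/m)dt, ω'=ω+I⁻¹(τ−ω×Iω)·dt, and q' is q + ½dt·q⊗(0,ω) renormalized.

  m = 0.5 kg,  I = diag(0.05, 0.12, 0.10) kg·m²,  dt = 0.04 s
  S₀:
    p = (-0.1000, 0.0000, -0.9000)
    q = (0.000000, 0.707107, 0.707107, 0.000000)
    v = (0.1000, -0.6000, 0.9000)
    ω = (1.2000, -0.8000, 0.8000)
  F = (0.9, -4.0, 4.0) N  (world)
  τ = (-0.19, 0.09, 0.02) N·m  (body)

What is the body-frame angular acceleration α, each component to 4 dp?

precession coupling ω×(Iω) = (0.0128, -0.0480, -0.0672)
α = I⁻¹(τ − ω×Iω) = (-4.0560, 1.1500, 0.8720)

α = (-4.0560, 1.1500, 0.8720)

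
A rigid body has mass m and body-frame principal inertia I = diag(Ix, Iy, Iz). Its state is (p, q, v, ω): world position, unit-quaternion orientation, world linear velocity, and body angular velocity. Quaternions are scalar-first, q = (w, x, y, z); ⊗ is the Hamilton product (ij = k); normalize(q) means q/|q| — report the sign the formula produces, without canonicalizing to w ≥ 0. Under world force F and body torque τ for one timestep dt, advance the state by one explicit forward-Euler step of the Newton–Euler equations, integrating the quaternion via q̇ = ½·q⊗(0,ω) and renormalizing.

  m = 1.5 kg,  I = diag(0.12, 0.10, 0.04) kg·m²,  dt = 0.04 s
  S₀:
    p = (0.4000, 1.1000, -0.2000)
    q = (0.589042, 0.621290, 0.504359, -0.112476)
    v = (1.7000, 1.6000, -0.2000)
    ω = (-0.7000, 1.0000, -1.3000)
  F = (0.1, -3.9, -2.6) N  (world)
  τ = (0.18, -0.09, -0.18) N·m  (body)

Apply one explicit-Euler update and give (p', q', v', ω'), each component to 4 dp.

p' = (0.4680, 1.1640, -0.2080)
q' = (0.5844, 0.6018, 0.5335, -0.1082)
v' = (1.7027, 1.4960, -0.2693)
ω' = (-0.6660, 0.9349, -1.4940)

p' = p + v·dt = (0.4680, 1.1640, -0.2080)
v' = v + a·dt = (1.7027, 1.4960, -0.2693)
gyro term ω×Iω = (0.0780, 0.0728, 0.0140)
α = I⁻¹(τ − ω×Iω) = (0.8500, -1.6280, -4.8500)
ω' = ω + α·dt = (-0.6660, 0.9349, -1.4940)
q⊗(0,ω) = (-0.2156748, -0.9555201, 1.4754522, 0.2085867)
q' = normalize(q + ½dt·q⊗(0,ω)) = (0.5844, 0.6018, 0.5335, -0.1082)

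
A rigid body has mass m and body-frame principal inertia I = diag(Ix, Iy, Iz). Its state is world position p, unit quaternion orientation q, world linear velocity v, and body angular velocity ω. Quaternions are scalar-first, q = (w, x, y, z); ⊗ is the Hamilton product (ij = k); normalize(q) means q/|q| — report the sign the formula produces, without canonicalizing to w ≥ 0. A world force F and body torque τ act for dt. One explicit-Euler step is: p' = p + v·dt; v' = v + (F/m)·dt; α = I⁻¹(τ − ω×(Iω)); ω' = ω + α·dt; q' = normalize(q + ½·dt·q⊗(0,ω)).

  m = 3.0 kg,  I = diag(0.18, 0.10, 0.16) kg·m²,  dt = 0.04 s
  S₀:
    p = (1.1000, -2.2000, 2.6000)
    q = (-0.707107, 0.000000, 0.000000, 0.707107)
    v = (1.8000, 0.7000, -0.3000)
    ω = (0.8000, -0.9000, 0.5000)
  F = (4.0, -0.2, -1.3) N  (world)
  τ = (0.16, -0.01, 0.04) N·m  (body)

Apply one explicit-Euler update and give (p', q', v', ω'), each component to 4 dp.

(τ − ω×Iω)/I = (1.0389, -0.1800, -0.1100)
new body rate ω' = (0.8416, -0.9072, 0.4956)
q⊗(0,ω) = (-0.3535535, 0.0707107, 1.2020819, -0.3535535)
updated quaternion q' = (-0.7139, 0.0014, 0.0240, 0.6998)
linear accel F/m = (1.3333, -0.0667, -0.4333)
p' = p + v·dt = (1.1720, -2.1720, 2.5880)
v' = v + a·dt = (1.8533, 0.6973, -0.3173)

p' = (1.1720, -2.1720, 2.5880)
q' = (-0.7139, 0.0014, 0.0240, 0.6998)
v' = (1.8533, 0.6973, -0.3173)
ω' = (0.8416, -0.9072, 0.4956)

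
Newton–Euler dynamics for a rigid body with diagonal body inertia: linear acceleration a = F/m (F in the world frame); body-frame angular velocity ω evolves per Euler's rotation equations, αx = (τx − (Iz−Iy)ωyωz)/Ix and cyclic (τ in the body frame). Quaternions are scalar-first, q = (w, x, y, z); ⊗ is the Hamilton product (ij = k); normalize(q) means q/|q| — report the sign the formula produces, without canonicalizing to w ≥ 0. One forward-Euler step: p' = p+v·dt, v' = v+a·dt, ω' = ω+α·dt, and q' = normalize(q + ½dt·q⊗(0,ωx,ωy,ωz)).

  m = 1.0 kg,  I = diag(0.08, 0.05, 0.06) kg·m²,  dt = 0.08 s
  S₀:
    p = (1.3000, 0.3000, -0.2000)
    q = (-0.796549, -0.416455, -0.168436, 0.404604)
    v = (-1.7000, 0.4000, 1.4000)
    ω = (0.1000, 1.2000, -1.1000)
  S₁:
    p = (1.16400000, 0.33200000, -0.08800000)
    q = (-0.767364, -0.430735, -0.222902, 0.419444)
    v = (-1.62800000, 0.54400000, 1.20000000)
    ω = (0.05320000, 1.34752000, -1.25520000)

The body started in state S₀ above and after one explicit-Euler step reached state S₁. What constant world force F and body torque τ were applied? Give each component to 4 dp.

F = (0.9000, 1.8000, -2.5000)
τ = (-0.0600, 0.0900, -0.1200)

Δω = ω₁−ω₀ = (-0.04680000, 0.14752000, -0.15520000)
gyro term ω₀×Iω₀ = (-0.0132, -0.0022, -0.0036)
τ = I·(Δω/dt) + ω₀×(Iω₀) = (-0.0600, 0.0900, -0.1200)
velocity change Δv = (0.07200000, 0.14400000, -0.20000000)
m·(v₁−v₀)/dt = (0.9000, 1.8000, -2.5000)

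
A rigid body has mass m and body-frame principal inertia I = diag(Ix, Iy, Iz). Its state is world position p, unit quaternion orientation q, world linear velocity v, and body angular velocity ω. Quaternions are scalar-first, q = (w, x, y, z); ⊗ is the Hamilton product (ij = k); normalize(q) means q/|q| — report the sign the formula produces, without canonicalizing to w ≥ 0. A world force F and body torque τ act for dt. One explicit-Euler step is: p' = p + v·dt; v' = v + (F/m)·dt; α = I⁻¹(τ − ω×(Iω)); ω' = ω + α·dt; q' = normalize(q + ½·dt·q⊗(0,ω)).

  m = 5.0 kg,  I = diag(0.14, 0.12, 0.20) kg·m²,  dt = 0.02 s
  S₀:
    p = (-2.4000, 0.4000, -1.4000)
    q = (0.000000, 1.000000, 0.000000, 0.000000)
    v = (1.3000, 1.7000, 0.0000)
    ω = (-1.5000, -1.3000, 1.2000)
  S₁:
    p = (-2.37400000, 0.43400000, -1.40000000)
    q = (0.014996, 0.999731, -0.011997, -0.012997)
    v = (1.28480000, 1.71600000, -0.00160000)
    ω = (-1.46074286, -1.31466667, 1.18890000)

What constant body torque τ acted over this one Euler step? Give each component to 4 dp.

τ = (0.1500, 0.0200, -0.1500)

rate change Δω = (0.03925714, -0.01466667, -0.01110000)
applied torque τ = (0.1500, 0.0200, -0.1500)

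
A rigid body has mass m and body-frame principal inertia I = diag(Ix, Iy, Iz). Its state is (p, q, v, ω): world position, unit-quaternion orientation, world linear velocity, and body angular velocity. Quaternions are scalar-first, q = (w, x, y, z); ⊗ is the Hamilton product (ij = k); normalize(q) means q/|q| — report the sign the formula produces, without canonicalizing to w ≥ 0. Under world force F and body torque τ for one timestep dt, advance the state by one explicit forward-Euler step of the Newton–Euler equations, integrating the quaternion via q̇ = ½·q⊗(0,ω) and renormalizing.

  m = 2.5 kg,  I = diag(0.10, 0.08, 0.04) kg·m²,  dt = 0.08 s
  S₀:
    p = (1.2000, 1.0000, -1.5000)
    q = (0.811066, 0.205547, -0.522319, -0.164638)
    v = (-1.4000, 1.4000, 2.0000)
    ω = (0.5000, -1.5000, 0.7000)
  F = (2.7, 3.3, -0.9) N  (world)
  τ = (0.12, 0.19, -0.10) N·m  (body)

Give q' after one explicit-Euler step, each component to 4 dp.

q' = (0.7784, 0.1968, -0.5786, -0.1435)

q⊗(0,ω) = (-0.7710054, -0.2070473, -1.4428009, 0.5205852)
q + ½dt·q⊗(0,ω), renormalized = (0.7784, 0.1968, -0.5786, -0.1435)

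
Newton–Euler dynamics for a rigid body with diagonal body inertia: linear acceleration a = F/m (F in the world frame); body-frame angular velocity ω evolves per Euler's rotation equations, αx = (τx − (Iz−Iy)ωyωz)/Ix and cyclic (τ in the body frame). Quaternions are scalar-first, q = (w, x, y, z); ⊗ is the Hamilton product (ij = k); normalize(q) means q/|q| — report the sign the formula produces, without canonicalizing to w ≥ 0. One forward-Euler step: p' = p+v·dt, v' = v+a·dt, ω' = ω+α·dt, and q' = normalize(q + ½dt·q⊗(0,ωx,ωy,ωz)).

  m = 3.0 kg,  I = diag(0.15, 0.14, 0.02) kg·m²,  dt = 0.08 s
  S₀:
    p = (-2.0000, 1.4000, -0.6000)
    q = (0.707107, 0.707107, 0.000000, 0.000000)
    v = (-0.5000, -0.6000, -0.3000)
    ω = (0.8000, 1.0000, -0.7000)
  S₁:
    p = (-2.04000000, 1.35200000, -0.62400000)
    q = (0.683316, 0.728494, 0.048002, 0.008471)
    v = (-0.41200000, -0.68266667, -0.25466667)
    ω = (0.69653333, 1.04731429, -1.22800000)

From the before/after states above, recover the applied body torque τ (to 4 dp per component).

τ = (-0.1100, 0.0100, -0.1400)

ω₁ − ω₀ = (-0.10346667, 0.04731429, -0.52800000)
τ = I·(Δω/dt) + ω₀×(Iω₀) = (-0.1100, 0.0100, -0.1400)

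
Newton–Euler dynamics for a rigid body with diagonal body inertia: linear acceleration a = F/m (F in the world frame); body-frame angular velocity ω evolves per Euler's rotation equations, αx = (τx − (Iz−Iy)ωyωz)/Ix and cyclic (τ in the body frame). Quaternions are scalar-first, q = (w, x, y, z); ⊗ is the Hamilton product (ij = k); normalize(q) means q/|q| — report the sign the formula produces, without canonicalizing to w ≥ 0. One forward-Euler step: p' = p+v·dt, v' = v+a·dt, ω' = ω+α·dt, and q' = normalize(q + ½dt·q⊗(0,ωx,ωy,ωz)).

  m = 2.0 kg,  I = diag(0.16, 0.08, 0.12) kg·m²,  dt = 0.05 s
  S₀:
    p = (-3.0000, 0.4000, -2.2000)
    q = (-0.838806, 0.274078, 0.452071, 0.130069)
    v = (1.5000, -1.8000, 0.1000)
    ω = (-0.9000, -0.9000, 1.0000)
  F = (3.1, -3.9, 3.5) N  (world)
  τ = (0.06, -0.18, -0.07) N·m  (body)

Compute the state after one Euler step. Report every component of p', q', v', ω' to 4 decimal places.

p + v·dt = (-2.9250, 0.3100, -2.1950)
v' = v + a·dt = (1.5775, -1.8975, 0.1875)
(τ − ω×Iω)/I = (0.6000, -1.8000, -0.0433)
new body rate ω' = (-0.8700, -0.9900, 0.9978)
2q̇ = q⊗(0,ω) = (0.5234651, 1.3240585, 0.3637853, -0.6786123)
q' = normalize(q + ½dt·q⊗(0,ω)) = (-0.8250, 0.3069, 0.4608, 0.1130)

p' = (-2.9250, 0.3100, -2.1950)
q' = (-0.8250, 0.3069, 0.4608, 0.1130)
v' = (1.5775, -1.8975, 0.1875)
ω' = (-0.8700, -0.9900, 0.9978)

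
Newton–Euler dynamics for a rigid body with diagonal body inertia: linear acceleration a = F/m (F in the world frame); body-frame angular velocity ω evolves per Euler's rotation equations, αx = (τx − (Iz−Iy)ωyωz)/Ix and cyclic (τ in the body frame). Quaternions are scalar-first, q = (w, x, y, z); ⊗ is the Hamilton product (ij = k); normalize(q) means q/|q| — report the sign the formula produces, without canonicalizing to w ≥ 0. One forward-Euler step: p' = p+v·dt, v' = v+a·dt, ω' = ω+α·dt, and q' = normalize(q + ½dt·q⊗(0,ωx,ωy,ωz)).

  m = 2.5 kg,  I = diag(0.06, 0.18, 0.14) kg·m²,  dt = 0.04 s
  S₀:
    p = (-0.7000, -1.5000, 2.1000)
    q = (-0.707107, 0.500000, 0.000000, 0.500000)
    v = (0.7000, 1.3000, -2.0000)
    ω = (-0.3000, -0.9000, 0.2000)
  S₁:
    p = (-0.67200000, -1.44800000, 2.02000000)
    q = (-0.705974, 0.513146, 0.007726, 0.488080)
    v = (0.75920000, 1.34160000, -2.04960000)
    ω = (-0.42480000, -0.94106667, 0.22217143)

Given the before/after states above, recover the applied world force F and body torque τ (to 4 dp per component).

F = (3.7000, 2.6000, -3.1000)
τ = (-0.1800, -0.1800, 0.1100)

Δω = ω₁−ω₀ = (-0.12480000, -0.04106667, 0.02217143)
gyro term ω₀×Iω₀ = (0.0072, 0.0048, 0.0324)
I·α + gyro = (-0.1800, -0.1800, 0.1100)
Δv = v₁−v₀ = (0.05920000, 0.04160000, -0.04960000)
applied force F = (3.7000, 2.6000, -3.1000)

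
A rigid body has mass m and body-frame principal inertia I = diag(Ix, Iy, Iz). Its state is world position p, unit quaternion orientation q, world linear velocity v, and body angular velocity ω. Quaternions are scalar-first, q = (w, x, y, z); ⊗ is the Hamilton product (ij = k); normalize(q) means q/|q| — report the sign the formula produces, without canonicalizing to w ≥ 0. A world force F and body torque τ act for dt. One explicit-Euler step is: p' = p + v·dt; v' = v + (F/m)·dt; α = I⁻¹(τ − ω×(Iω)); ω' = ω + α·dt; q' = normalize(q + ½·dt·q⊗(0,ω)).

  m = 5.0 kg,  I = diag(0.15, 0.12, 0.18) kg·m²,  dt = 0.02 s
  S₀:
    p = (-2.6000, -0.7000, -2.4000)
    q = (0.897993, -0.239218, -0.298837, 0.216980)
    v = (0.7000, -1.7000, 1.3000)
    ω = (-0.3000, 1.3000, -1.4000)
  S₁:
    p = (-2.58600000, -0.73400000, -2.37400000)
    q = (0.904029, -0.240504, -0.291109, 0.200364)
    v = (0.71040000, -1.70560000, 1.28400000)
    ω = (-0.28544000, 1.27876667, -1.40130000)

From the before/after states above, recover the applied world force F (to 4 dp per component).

F = (2.6000, -1.4000, -4.0000)

Δv = v₁−v₀ = (0.01040000, -0.00560000, -0.01600000)
F = m·Δv/dt = (2.6000, -1.4000, -4.0000)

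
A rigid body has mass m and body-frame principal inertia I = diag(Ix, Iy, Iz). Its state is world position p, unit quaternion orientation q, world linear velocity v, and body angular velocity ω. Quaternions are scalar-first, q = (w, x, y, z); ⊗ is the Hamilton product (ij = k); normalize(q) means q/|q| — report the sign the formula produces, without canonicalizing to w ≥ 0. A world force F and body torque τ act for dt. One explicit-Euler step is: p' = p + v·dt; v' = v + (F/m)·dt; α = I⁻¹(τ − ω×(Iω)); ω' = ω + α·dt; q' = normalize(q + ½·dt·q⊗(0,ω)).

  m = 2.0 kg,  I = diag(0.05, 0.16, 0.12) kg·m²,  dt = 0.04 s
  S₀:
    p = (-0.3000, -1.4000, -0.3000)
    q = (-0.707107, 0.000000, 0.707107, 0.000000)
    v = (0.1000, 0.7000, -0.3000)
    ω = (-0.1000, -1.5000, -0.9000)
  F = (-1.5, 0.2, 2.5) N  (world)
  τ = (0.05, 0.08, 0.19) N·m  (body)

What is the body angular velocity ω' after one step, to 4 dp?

precession coupling ω×(Iω) = (-0.0540, -0.0063, 0.0165)
angular accel α = (2.0800, 0.5394, 1.4458)
new body rate ω' = (-0.0168, -1.4784, -0.8422)

ω' = (-0.0168, -1.4784, -0.8422)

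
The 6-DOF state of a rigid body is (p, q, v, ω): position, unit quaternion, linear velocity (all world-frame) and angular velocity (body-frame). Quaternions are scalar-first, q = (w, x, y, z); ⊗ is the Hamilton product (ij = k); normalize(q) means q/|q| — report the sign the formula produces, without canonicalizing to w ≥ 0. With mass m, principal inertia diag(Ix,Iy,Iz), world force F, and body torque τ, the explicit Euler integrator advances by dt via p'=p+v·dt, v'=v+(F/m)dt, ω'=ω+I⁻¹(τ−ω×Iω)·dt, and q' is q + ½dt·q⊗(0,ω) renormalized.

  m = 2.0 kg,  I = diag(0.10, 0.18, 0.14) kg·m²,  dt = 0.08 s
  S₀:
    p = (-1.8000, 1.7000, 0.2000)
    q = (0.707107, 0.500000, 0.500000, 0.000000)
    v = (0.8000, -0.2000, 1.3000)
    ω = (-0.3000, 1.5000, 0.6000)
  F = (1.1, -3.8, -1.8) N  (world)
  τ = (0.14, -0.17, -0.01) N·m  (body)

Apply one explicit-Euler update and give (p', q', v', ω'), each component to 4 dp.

p' = (-1.7360, 1.6840, 0.3040)
q' = (0.6816, 0.5024, 0.5293, 0.0529)
v' = (0.8440, -0.3520, 1.2280)
ω' = (-0.1592, 1.4212, 0.6149)

gyro term ω×Iω = (-0.0360, 0.0072, -0.0360)
(τ − ω×Iω)/I = (1.7600, -0.9844, 0.1857)
ω + α·dt = (-0.1592, 1.4212, 0.6149)
Hamilton product q⊗(0,ω) = (-0.6000000, 0.0878679, 0.7606605, 1.3242642)
q + ½dt·q⊗(0,ω), renormalized = (0.6816, 0.5024, 0.5293, 0.0529)
a = F/m = (0.5500, -1.9000, -0.9000)
new position p' = (-1.7360, 1.6840, 0.3040)
v + (F/m)dt = (0.8440, -0.3520, 1.2280)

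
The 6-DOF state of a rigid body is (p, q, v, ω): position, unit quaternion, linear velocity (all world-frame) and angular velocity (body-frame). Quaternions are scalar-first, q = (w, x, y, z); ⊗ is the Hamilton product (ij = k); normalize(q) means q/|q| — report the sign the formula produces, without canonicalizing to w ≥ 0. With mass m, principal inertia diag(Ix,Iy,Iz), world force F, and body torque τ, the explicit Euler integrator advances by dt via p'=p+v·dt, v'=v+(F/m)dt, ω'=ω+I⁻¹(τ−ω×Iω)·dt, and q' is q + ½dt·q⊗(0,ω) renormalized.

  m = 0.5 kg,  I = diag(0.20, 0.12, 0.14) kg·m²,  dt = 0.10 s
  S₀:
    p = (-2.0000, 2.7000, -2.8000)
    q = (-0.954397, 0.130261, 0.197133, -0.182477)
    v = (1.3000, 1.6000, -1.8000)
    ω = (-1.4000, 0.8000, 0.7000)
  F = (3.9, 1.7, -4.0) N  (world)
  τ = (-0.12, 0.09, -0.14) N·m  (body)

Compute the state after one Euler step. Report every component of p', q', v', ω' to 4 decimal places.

new position p' = (-1.8700, 2.8600, -2.9800)
v + (F/m)dt = (2.0800, 1.9400, -2.6000)
gyro term ω×Iω = (0.0112, -0.0588, 0.0896)
angular accel α = (-0.6560, 1.2400, -1.6400)
ω' = ω + α·dt = (-1.4656, 0.9240, 0.5360)
2q̇ = q⊗(0,ω) = (0.1523929, 1.6201305, -0.5992325, -0.2878829)
q' = normalize(q + ½dt·q⊗(0,ω)) = (-0.9431, 0.2105, 0.1665, -0.1961)

p' = (-1.8700, 2.8600, -2.9800)
q' = (-0.9431, 0.2105, 0.1665, -0.1961)
v' = (2.0800, 1.9400, -2.6000)
ω' = (-1.4656, 0.9240, 0.5360)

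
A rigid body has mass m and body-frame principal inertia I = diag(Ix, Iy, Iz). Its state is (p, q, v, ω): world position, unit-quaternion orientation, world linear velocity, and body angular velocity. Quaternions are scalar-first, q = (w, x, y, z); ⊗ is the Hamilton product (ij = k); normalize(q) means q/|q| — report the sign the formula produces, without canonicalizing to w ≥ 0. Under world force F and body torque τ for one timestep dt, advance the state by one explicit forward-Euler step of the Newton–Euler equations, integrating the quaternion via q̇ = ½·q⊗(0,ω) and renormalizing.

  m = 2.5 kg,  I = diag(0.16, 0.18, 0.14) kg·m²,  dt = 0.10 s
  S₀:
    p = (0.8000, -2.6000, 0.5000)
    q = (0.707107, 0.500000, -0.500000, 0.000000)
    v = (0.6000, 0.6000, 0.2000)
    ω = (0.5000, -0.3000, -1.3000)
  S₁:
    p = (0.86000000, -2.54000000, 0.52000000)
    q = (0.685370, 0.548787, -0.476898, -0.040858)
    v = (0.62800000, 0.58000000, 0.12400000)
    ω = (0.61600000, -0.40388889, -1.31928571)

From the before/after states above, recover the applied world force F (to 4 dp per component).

Δv = v₁−v₀ = (0.02800000, -0.02000000, -0.07600000)
applied force F = (0.7000, -0.5000, -1.9000)

F = (0.7000, -0.5000, -1.9000)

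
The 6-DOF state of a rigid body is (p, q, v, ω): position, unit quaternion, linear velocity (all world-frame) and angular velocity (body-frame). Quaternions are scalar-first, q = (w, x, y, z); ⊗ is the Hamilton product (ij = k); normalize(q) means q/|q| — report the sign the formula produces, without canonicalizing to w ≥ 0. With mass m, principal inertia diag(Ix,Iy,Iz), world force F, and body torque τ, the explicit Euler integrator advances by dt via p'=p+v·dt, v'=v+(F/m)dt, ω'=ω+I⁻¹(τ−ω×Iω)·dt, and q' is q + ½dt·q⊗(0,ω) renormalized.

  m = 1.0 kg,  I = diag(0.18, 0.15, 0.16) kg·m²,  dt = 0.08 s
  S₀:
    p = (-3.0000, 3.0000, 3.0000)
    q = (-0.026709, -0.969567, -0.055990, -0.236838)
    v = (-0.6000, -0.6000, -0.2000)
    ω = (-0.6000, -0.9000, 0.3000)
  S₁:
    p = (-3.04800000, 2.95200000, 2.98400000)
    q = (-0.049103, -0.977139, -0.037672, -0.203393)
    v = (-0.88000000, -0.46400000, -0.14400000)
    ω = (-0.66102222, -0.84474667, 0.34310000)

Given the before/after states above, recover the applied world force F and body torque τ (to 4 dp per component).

velocity change Δv = (-0.28000000, 0.13600000, 0.05600000)
applied force F = (-3.5000, 1.7000, 0.7000)
ω₁ − ω₀ = (-0.06102222, 0.05525333, 0.04310000)
applied torque τ = (-0.1400, 0.1000, 0.0700)

F = (-3.5000, 1.7000, 0.7000)
τ = (-0.1400, 0.1000, 0.0700)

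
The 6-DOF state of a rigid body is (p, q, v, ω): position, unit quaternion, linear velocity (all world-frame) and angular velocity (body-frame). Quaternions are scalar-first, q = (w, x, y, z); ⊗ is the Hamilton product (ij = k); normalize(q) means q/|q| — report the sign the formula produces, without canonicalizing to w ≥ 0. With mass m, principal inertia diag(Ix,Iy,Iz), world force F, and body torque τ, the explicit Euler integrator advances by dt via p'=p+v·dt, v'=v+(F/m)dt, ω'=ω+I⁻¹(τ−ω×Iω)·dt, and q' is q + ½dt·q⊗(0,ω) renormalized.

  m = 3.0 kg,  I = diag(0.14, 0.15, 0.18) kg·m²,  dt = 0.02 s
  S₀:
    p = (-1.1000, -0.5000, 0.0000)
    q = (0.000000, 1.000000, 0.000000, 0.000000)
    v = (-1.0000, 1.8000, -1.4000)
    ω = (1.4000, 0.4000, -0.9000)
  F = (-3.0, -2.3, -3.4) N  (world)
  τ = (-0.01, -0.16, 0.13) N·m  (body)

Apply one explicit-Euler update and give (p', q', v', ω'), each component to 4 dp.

p' = (-1.1200, -0.4640, -0.0280)
q' = (-0.0140, 0.9999, 0.0090, 0.0040)
v' = (-1.0200, 1.7847, -1.4227)
ω' = (1.4001, 0.3719, -0.8862)

new position p' = (-1.1200, -0.4640, -0.0280)
v + (F/m)dt = (-1.0200, 1.7847, -1.4227)
angular accel α = (0.0057, -1.4027, 0.6911)
ω + α·dt = (1.4001, 0.3719, -0.8862)
Hamilton product q⊗(0,ω) = (-1.4000000, 0.0000000, 0.9000000, 0.4000000)
q' = normalize(q + ½dt·q⊗(0,ω)) = (-0.0140, 0.9999, 0.0090, 0.0040)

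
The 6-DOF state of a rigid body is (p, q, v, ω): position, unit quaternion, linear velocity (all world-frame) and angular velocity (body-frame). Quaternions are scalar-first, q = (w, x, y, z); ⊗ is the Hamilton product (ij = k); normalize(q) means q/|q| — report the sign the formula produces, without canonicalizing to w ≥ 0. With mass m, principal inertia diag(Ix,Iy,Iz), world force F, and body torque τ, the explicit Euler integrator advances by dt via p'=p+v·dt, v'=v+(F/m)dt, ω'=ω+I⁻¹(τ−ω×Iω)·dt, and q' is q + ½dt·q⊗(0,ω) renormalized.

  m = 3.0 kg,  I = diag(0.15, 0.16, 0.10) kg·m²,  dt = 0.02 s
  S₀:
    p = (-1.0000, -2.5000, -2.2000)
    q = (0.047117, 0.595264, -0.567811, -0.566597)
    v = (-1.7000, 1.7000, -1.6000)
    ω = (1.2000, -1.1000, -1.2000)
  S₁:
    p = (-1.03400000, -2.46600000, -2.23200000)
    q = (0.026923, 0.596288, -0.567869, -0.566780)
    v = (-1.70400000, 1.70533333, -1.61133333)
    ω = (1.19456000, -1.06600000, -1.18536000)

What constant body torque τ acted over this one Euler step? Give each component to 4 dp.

τ = (-0.1200, 0.2000, 0.0600)

Δω = ω₁−ω₀ = (-0.00544000, 0.03400000, 0.01464000)
precession coupling = (-0.0792, -0.0720, -0.0132)
applied torque τ = (-0.1200, 0.2000, 0.0600)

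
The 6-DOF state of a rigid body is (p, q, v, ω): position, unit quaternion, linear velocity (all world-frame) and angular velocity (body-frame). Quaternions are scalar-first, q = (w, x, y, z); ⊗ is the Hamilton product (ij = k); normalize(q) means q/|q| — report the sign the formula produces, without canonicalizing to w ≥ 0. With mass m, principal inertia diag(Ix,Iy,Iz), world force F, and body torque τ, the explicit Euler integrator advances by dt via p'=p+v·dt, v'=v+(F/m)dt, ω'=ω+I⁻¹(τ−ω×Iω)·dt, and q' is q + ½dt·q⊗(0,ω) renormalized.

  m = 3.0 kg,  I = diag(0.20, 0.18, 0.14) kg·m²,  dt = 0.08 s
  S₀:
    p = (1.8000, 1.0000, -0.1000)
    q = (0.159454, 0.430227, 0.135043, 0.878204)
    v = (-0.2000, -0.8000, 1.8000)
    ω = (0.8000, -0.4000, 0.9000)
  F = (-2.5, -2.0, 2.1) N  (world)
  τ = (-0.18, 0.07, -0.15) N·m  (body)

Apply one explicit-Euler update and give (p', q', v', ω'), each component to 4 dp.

p' = (1.7840, 0.9360, 0.0440)
q' = (0.1161, 0.4537, 0.1449, 0.8716)
v' = (-0.2667, -0.8533, 1.8560)
ω' = (0.7222, -0.3881, 0.8106)

ω×(Iω) gyroscopic = (0.0144, 0.0432, 0.0064)
α = I⁻¹(τ − ω×Iω) = (-0.9720, 0.1489, -1.1171)
ω + α·dt = (0.7222, -0.3881, 0.8106)
q⊗(0,ω) = (-1.0805480, 0.6003835, 0.2515773, -0.1366166)
q + ½dt·q⊗(0,ω), renormalized = (0.1161, 0.4537, 0.1449, 0.8716)
a = F/m = (-0.8333, -0.6667, 0.7000)
new position p' = (1.7840, 0.9360, 0.0440)
new velocity v' = (-0.2667, -0.8533, 1.8560)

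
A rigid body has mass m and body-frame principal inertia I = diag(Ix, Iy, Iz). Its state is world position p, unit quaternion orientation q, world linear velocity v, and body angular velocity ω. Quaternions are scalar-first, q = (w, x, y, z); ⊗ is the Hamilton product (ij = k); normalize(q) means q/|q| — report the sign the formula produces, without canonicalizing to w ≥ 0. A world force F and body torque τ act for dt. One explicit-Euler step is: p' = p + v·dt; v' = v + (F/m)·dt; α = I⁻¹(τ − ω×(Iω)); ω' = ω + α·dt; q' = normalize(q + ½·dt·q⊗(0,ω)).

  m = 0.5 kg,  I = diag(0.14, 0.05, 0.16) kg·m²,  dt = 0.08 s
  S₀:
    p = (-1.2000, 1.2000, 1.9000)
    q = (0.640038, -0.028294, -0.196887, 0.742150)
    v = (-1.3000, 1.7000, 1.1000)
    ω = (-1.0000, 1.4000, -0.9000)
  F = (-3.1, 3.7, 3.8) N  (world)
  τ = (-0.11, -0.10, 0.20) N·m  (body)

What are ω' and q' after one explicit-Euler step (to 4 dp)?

ω' = (-0.9837, 1.2688, -0.8630)
q' = (0.6746, -0.0881, -0.1912, 0.7075)

α = I⁻¹(τ − ω×Iω) = (0.2043, -1.6400, 0.4625)
ω' = ω + α·dt = (-0.9837, 1.2688, -0.8630)
q⊗(0,ω) = (0.9152828, -1.5018497, 0.1284386, -0.8125328)
q + ½dt·q⊗(0,ω), renormalized = (0.6746, -0.0881, -0.1912, 0.7075)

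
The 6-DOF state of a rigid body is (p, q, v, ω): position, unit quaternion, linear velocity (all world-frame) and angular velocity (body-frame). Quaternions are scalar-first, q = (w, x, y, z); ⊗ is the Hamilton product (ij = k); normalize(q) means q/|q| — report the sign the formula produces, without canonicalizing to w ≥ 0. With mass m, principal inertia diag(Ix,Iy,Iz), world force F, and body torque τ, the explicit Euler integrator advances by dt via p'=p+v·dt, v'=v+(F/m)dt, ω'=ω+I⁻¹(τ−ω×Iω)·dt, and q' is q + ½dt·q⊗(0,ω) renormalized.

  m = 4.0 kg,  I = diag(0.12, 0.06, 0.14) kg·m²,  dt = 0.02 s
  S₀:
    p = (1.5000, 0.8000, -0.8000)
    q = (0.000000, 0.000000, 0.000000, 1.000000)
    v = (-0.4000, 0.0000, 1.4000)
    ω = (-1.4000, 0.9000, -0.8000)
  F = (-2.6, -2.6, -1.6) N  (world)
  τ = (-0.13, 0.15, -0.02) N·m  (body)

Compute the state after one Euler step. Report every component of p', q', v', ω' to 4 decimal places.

p' = (1.4920, 0.8000, -0.7720)
q' = (0.0080, -0.0090, -0.0140, 0.9998)
v' = (-0.4130, -0.0130, 1.3920)
ω' = (-1.4121, 0.9575, -0.8137)

linear accel F/m = (-0.6500, -0.6500, -0.4000)
p' = p + v·dt = (1.4920, 0.8000, -0.7720)
new velocity v' = (-0.4130, -0.0130, 1.3920)
α = I⁻¹(τ − ω×Iω) = (-0.6033, 2.8733, -0.6829)
new body rate ω' = (-1.4121, 0.9575, -0.8137)
2q̇ = q⊗(0,ω) = (0.8000000, -0.9000000, -1.4000000, 0.0000000)
q' = normalize(q + ½dt·q⊗(0,ω)) = (0.0080, -0.0090, -0.0140, 0.9998)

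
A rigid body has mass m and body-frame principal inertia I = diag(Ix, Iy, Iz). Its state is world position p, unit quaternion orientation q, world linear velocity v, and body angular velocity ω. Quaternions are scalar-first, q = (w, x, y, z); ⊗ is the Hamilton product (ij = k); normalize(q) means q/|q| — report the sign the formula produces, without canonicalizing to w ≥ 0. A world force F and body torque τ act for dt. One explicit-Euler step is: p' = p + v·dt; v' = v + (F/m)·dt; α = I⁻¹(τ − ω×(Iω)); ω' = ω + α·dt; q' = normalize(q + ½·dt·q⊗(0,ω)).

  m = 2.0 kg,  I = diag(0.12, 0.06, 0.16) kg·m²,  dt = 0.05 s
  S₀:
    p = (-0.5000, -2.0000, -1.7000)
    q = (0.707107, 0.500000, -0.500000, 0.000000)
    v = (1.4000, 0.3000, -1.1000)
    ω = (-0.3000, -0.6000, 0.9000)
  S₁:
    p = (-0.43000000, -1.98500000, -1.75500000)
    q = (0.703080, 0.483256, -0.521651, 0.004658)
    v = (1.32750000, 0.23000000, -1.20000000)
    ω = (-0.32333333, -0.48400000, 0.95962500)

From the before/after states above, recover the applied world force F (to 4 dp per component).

velocity change Δv = (-0.07250000, -0.07000000, -0.10000000)
applied force F = (-2.9000, -2.8000, -4.0000)

F = (-2.9000, -2.8000, -4.0000)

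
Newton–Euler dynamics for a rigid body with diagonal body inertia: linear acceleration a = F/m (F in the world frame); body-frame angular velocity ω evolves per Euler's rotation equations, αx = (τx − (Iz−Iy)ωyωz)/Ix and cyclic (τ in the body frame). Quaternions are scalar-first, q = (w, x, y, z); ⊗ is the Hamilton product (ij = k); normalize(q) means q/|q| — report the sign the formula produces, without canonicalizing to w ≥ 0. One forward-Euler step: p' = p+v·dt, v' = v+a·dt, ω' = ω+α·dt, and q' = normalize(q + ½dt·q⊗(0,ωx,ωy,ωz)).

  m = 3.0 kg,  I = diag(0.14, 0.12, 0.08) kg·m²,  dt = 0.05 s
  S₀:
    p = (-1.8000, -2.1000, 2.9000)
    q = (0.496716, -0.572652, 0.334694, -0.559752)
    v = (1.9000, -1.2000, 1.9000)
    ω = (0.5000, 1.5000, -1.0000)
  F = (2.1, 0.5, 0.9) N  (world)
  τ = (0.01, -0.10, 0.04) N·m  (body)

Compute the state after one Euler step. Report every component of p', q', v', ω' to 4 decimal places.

p' = (-1.7050, -2.1600, 2.9950)
q' = (0.4768, -0.5532, 0.3316, -0.5972)
v' = (1.9350, -1.1917, 1.9150)
ω' = (0.4821, 1.4708, -0.9656)

p + v·dt = (-1.7050, -2.1600, 2.9950)
new velocity v' = (1.9350, -1.1917, 1.9150)
gyro term ω×Iω = (0.0600, -0.0300, -0.0150)
angular accel α = (-0.3571, -0.5833, 0.6875)
new body rate ω' = (0.4821, 1.4708, -0.9656)
Hamilton product q⊗(0,ω) = (-0.7754670, 0.7532920, -0.1074540, -1.5230410)
q' = normalize(q + ½dt·q⊗(0,ω)) = (0.4768, -0.5532, 0.3316, -0.5972)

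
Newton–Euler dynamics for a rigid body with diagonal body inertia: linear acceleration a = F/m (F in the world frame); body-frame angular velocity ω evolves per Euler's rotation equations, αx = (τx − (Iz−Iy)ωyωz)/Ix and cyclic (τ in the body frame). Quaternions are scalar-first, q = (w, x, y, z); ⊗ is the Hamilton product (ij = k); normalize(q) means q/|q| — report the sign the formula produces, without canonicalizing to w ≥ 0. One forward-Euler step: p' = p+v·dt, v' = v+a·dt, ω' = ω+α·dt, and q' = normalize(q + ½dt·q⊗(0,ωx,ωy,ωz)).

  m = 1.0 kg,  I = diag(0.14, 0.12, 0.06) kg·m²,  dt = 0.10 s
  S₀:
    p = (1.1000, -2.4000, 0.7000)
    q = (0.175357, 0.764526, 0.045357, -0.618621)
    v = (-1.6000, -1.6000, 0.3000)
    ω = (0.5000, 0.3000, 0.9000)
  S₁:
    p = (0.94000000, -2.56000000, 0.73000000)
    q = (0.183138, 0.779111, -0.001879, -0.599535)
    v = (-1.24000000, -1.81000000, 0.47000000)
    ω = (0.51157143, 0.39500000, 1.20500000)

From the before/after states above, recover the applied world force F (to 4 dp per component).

v₁ − v₀ = (0.36000000, -0.21000000, 0.17000000)
applied force F = (3.6000, -2.1000, 1.7000)

F = (3.6000, -2.1000, 1.7000)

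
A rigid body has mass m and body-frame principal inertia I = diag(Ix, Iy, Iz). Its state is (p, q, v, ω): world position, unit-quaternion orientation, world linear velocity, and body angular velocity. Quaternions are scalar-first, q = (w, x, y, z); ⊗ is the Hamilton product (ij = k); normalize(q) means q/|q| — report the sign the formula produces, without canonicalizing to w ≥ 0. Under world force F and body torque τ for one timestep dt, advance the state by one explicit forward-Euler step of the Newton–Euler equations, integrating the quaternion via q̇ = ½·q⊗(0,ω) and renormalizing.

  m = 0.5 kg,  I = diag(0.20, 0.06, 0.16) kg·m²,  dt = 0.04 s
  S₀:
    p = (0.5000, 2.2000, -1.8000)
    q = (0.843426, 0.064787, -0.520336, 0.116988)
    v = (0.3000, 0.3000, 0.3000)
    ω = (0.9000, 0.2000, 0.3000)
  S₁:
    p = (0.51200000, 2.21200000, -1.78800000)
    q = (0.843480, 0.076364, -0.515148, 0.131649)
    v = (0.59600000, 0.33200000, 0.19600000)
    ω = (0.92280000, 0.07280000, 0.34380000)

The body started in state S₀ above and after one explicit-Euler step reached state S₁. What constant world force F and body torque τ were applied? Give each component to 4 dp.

velocity change Δv = (0.29600000, 0.03200000, -0.10400000)
F = m·Δv/dt = (3.7000, 0.4000, -1.3000)
rate change Δω = (0.02280000, -0.12720000, 0.04380000)
gyro term ω₀×Iω₀ = (0.0060, 0.0108, -0.0252)
I·α + gyro = (0.1200, -0.1800, 0.1500)

F = (3.7000, 0.4000, -1.3000)
τ = (0.1200, -0.1800, 0.1500)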